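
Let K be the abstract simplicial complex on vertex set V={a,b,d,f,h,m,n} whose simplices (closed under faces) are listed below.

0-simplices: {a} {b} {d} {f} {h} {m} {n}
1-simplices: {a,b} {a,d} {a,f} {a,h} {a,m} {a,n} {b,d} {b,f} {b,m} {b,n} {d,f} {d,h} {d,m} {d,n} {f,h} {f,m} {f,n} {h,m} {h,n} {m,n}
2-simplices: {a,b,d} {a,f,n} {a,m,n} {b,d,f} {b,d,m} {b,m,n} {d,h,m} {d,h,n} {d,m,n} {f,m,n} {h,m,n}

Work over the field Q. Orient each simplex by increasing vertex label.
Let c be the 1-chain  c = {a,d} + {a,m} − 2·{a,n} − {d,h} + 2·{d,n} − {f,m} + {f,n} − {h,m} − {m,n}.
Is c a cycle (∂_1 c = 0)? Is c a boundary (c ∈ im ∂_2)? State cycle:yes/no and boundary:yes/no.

n_0=7 n_1=20 n_2=11  [Q]
∂1: piv[ab,ad,af,ah,am,an] rk=6  ker:bd,bf,bm,bn,df,dh,dm,dn,fh,fm,fn,hm,hn,mn
∂2: piv[abd,afn,amn,bdf,bdm,bmn,dhm,dhn,dmn,fmn] rk=10  ker:hmn
∂1c = 0
c vs im∂2: residual ≠ 0 ⇒ not boundary

cycle:yes boundary:no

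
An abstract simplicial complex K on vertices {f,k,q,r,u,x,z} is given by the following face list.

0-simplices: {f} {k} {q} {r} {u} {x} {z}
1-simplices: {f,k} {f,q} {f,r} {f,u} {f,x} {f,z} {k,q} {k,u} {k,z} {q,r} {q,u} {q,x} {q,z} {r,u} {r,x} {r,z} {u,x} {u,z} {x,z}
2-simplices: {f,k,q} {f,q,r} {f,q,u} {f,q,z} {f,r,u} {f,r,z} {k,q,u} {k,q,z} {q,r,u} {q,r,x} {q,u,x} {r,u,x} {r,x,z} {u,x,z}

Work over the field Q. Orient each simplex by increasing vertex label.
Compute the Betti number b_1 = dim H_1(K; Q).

n_0=7 n_1=19 n_2=14  [Q]
∂1: piv[fk,fq,fr,fu,fx,fz] rk=6  ker:kq,ku,kz,qr,qu,qx,qz,ru,rx,rz,ux,uz,xz
∂2: piv[fkq,fqr,fqu,fqz,fru,frz,kqu,kqz,qrx,qux,rxz,uxz] rk=12  ker:qru,rux
b_1=(19−6)−12=1

b_1=1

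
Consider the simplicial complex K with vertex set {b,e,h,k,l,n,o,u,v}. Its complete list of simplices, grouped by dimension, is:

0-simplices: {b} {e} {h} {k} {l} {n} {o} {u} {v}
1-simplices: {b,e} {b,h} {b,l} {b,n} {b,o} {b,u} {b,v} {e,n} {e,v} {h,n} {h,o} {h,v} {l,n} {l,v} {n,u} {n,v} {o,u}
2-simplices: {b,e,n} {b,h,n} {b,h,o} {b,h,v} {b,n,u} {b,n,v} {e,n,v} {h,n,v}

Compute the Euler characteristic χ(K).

χ(K)=0

n_0=9 n_1=17 n_2=8
χ=+9−17+8=0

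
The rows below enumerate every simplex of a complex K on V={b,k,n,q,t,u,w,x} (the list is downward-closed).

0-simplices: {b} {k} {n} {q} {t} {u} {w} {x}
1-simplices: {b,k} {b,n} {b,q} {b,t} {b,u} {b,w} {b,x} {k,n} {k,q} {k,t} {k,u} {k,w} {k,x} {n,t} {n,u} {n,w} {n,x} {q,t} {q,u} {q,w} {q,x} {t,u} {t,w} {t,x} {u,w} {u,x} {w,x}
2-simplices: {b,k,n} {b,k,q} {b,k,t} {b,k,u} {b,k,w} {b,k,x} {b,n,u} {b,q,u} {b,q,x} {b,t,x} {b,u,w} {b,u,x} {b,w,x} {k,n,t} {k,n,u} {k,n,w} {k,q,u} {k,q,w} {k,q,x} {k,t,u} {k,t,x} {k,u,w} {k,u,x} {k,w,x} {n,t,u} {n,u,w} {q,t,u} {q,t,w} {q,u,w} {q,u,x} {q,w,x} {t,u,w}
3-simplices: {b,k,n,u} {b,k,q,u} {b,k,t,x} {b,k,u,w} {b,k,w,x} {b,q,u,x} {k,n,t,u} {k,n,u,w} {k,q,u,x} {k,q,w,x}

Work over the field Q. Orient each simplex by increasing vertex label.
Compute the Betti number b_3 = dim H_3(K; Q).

b_3=0

n_0=8 n_1=27 n_2=32 n_3=10  [Q]
∂1: piv[bk,bn,bq,bt,bu,bw,bx] rk=7  ker:kn,kq,kt,ku,kw,kx,nt,nu,nw,nx,qt,qu,qw,qx,tu,tw,tx,uw,ux,wx
∂2: piv[bkn,bkq,bkt,bku,bkw,bkx,bnu,bqu,bqx,btx,buw,bux,bwx,knt,knw,kqw,ktu,qtu,qtw] rk=19  ker:knu,kqu,kqx,ktx,kuw,kux,kwx,ntu,nuw,quw,qux,qwx,tuw
∂3: piv[bknu,bkqu,bktx,bkuw,bkwx,bqux,kntu,knuw,kqux,kqwx] rk=10
b_3=(10−10)−0=0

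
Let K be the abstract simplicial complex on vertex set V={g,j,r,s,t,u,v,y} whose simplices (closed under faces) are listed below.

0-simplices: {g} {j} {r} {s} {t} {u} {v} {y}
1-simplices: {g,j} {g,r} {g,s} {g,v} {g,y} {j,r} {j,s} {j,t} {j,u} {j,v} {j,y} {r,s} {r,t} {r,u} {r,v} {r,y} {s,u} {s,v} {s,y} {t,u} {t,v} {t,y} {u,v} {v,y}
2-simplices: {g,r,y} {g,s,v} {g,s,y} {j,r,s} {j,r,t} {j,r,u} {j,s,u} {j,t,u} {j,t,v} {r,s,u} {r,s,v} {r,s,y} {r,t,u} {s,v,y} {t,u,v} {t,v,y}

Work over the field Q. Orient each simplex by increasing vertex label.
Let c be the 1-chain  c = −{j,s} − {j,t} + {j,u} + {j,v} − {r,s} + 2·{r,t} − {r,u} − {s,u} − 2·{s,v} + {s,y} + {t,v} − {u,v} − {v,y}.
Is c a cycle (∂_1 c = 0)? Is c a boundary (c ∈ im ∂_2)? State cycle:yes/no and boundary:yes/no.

n_0=8 n_1=24 n_2=16  [Q]
∂1: piv[gj,gr,gs,gv,gy,jt,ju] rk=7  ker:jr,js,jv,jy,rs,rt,ru,rv,ry,su,sv,sy,tu,tv,ty,uv,vy
∂2: piv[gry,gsv,gsy,jrs,jrt,jru,jsu,jtu,jtv,rsv,rsy,svy,tuv,tvy] rk=14  ker:rsu,rtu
∂1c = 0
c vs im∂2: residual ≠ 0 ⇒ not boundary

cycle:yes boundary:no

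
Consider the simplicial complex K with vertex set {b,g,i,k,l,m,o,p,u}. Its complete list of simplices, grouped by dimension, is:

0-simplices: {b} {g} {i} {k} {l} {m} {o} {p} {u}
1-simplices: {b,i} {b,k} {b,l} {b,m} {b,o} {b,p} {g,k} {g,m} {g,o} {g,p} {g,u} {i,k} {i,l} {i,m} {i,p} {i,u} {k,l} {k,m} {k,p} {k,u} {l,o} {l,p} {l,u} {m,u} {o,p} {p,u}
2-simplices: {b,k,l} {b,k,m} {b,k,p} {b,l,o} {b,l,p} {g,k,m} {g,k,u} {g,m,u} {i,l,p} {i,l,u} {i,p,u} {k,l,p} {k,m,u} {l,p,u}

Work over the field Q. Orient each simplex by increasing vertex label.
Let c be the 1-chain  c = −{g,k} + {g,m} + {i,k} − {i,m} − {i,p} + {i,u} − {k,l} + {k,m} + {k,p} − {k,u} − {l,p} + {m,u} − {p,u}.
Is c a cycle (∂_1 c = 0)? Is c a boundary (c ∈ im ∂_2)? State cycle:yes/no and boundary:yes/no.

n_0=9 n_1=26 n_2=14  [Q]
∂1: piv[bi,bk,bl,bm,bo,bp,gk,gu] rk=8  ker:gm,go,gp,ik,il,im,ip,iu,kl,km,kp,ku,lo,lp,lu,mu,op,pu
∂2: piv[bkl,bkm,bkp,blo,blp,gkm,gku,gmu,ilp,ilu,ipu] rk=11  ker:klp,kmu,lpu
∂1c = 0
c vs im∂2: residual ≠ 0 ⇒ not boundary

cycle:yes boundary:no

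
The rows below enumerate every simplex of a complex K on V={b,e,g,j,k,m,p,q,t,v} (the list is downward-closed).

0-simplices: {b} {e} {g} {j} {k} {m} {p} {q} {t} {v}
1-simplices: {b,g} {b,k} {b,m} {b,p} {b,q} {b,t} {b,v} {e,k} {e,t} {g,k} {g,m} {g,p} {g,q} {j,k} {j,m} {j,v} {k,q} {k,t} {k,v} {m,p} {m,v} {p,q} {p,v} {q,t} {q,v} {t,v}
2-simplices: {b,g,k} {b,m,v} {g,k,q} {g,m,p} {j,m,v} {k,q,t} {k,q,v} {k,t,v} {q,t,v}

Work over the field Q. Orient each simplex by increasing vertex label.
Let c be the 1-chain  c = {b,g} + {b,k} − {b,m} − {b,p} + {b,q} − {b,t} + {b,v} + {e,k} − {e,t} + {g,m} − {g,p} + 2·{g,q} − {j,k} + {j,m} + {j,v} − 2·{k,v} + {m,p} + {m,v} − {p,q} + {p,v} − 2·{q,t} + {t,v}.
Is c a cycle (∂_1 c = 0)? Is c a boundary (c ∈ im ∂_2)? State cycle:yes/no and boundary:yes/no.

cycle:no boundary:no

n_0=10 n_1=26 n_2=9  [Q]
∂1: piv[bg,bk,bm,bp,bq,bt,bv,ek,jk] rk=9  ker:et,gk,gm,gp,gq,jm,jv,kq,kt,kv,mp,mv,pq,pv,qt,qv,tv
∂2: piv[bgk,bmv,gkq,gmp,jmv,kqt,kqv,ktv] rk=8  ker:qtv
∂1c = −{b} − {g} − {j} + 3·{k} − {m} − {p} + 4·{q} − 5·{t} + 3·{v}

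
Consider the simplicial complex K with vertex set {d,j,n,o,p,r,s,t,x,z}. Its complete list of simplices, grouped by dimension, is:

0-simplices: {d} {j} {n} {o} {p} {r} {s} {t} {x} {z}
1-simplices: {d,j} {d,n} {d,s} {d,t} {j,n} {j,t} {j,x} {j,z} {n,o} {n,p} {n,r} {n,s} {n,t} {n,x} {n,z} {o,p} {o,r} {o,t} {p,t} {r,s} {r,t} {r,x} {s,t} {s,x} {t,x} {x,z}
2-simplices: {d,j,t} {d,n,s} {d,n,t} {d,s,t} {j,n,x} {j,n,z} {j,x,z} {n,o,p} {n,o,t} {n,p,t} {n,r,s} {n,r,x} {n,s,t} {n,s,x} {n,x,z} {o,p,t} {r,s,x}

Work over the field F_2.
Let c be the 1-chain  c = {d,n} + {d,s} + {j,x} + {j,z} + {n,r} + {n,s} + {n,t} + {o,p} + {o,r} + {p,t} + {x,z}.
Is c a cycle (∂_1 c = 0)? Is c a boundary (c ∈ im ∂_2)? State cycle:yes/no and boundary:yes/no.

cycle:yes boundary:no

n_0=10 n_1=26 n_2=17  [Z2]
∂1: piv[dj,dn,ds,dt,jx,jz,no,np,nr] rk=9  ker:jn,jt,ns,nt,nx,nz,op,or,ot,pt,rs,rt,rx,st,sx,tx,xz
∂2: piv[djt,dns,dnt,dst,jnx,jnz,jxz,nop,not,npt,nrs,nrx,nsx] rk=13  ker:nst,nxz,opt,rsx
∂1c = 0
c vs im∂2: residual ≠ 0 ⇒ not boundary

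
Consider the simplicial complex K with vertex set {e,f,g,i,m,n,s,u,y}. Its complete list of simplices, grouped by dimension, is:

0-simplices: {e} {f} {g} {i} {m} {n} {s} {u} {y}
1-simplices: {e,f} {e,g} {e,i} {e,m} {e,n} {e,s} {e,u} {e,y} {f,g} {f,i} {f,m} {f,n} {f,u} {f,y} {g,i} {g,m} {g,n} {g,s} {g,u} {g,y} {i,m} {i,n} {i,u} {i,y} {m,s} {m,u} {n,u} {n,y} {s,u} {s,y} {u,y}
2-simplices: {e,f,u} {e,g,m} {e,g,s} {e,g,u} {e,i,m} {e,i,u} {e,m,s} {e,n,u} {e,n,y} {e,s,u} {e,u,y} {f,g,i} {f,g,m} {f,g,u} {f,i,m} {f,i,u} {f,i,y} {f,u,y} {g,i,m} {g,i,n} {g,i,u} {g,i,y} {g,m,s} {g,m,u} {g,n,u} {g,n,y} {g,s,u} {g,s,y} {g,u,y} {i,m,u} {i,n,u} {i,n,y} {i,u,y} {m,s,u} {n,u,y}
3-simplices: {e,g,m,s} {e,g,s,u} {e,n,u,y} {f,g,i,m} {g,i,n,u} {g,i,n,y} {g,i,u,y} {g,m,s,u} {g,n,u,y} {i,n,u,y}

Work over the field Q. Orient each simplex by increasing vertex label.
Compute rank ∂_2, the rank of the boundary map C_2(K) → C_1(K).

n_0=9 n_1=31 n_2=35 n_3=10  [Q]
∂1: piv[ef,eg,ei,em,en,es,eu,ey] rk=8  ker:fg,fi,fm,fn,fu,fy,gi,gm,gn,gs,gu,gy,im,in,iu,iy,ms,mu,nu,ny,su,sy,uy
∂2: piv[efu,egm,egs,egu,eim,eiu,ems,enu,eny,esu,euy,fgi,fgm,fgu,fim,fiy,fuy,gin,giy,gmu,gnu,gsy] rk=22  ker:fiu,gim,giu,gms,gny,gsu,guy,imu,inu,iny,iuy,msu,nuy
∂3: piv[egms,egsu,enuy,fgim,ginu,giny,giuy,gmsu,gnuy] rk=9  ker:inuy
rk∂_2=22

rank∂_2=22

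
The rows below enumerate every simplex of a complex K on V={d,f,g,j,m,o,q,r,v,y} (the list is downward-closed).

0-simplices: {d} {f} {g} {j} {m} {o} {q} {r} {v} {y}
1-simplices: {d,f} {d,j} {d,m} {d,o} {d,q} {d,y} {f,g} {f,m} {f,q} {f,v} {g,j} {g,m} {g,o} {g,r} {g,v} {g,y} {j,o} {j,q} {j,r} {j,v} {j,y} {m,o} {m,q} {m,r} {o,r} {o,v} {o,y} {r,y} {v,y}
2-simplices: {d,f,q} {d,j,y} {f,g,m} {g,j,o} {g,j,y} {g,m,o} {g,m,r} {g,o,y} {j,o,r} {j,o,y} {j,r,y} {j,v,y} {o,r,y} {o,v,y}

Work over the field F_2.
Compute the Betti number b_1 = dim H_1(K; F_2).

b_1=8

n_0=10 n_1=29 n_2=14  [Z2]
∂1: piv[df,dj,dm,do,dq,dy,fg,fv,gr] rk=9  ker:fm,fq,gj,gm,go,gv,gy,jo,jq,jr,jv,jy,mo,mq,mr,or,ov,oy,ry,vy
∂2: piv[dfq,djy,fgm,gjo,gjy,gmo,gmr,goy,jor,jry,jvy,ovy] rk=12  ker:joy,ory
b_1=(29−9)−12=8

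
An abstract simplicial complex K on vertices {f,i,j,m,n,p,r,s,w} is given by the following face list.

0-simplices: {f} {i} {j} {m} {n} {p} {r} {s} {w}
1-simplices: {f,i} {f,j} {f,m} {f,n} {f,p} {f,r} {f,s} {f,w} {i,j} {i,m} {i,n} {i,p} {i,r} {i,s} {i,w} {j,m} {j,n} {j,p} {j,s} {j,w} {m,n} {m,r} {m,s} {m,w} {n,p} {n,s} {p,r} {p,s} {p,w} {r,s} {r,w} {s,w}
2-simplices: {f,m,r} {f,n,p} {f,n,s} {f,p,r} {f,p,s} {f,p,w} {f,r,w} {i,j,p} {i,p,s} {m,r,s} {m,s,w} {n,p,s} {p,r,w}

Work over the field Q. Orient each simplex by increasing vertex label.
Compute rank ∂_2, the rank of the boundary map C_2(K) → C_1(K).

rank∂_2=11

n_0=9 n_1=32 n_2=13  [Q]
∂1: piv[fi,fj,fm,fn,fp,fr,fs,fw] rk=8  ker:ij,im,in,ip,ir,is,iw,jm,jn,jp,js,jw,mn,mr,ms,mw,np,ns,pr,ps,pw,rs,rw,sw
∂2: piv[fmr,fnp,fns,fpr,fps,fpw,frw,ijp,ips,mrs,msw] rk=11  ker:nps,prw
rk∂_2=11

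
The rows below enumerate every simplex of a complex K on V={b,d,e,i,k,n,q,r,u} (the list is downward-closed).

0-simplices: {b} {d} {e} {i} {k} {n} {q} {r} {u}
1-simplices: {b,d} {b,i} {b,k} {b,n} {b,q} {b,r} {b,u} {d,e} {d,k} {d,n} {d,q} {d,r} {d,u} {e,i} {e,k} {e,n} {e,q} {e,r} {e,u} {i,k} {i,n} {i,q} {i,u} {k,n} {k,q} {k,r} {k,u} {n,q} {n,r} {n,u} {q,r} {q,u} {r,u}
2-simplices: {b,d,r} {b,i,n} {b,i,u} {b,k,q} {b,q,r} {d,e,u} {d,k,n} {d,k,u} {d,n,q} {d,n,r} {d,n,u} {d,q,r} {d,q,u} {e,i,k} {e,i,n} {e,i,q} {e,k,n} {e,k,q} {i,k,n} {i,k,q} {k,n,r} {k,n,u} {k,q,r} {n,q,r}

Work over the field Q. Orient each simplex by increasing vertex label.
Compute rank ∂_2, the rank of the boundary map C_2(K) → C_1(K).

rank∂_2=20

n_0=9 n_1=33 n_2=24  [Q]
∂1: piv[bd,bi,bk,bn,bq,br,bu,de] rk=8  ker:dk,dn,dq,dr,du,ei,ek,en,eq,er,eu,ik,in,iq,iu,kn,kq,kr,ku,nq,nr,nu,qr,qu,ru
∂2: piv[bdr,bin,biu,bkq,bqr,deu,dkn,dku,dnq,dnr,dnu,dqr,dqu,eik,ein,eiq,ekn,ekq,knr,kqr] rk=20  ker:ikn,ikq,knu,nqr
rk∂_2=20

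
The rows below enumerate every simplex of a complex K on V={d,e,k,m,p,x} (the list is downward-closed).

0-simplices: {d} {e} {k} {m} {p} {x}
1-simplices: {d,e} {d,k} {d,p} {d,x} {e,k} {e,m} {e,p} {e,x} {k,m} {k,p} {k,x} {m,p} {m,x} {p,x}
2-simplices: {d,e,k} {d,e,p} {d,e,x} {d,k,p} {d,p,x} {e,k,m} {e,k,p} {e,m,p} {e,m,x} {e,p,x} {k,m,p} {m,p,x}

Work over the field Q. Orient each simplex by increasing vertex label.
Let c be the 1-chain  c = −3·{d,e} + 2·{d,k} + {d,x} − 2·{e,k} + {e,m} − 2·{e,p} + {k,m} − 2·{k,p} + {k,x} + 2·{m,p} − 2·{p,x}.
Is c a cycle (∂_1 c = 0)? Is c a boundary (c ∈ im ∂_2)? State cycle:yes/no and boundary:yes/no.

n_0=6 n_1=14 n_2=12  [Q]
∂1: piv[de,dk,dp,dx,em] rk=5  ker:ek,ep,ex,km,kp,kx,mp,mx,px
∂2: piv[dek,dep,dex,dkp,dpx,ekm,emp,emx] rk=8  ker:ekp,epx,kmp,mpx
∂1c = 0
c vs im∂2: residual ≠ 0 ⇒ not boundary

cycle:yes boundary:no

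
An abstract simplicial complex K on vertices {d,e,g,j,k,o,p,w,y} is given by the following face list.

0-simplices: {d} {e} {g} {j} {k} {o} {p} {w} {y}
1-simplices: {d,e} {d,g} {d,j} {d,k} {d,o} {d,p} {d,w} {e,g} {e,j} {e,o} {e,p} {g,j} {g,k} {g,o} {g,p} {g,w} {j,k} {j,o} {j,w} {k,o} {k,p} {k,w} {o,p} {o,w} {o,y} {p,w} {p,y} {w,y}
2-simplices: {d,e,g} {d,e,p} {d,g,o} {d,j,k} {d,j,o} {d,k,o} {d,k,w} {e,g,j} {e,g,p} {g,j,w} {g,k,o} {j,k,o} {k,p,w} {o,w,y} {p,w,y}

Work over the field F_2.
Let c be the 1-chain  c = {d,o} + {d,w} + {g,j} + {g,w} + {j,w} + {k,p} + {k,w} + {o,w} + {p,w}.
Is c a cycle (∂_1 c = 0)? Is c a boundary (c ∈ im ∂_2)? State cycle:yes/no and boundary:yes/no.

cycle:yes boundary:no

n_0=9 n_1=28 n_2=15  [Z2]
∂1: piv[de,dg,dj,dk,do,dp,dw,oy] rk=8  ker:eg,ej,eo,ep,gj,gk,go,gp,gw,jk,jo,jw,ko,kp,kw,op,ow,pw,py,wy
∂2: piv[deg,dep,dgo,djk,djo,dko,dkw,egj,egp,gjw,gko,kpw,owy,pwy] rk=14  ker:jko
∂1c = 0
c vs im∂2: residual ≠ 0 ⇒ not boundary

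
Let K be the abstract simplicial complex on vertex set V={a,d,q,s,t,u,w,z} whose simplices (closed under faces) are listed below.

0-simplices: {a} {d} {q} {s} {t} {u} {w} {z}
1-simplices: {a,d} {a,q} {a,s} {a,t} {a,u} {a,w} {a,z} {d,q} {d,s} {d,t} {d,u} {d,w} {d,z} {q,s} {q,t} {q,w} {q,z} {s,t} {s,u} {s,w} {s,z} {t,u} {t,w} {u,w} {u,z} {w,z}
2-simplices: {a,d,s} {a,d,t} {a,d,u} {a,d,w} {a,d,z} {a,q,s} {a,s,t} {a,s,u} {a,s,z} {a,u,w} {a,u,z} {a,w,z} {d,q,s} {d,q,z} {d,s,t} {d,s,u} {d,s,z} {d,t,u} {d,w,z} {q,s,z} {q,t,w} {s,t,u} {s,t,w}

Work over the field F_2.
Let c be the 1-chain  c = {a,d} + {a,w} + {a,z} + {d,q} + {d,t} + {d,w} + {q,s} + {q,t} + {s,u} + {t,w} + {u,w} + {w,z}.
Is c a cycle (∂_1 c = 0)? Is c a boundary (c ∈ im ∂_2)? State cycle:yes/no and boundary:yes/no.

cycle:no boundary:no

n_0=8 n_1=26 n_2=23  [Z2]
∂1: piv[ad,aq,as,at,au,aw,az] rk=7  ker:dq,ds,dt,du,dw,dz,qs,qt,qw,qz,st,su,sw,sz,tu,tw,uw,uz,wz
∂2: piv[ads,adt,adu,adw,adz,aqs,ast,asu,asz,auw,auz,awz,dqs,dqz,dtu,qtw,stw] rk=17  ker:dst,dsu,dsz,dwz,qsz,stu
∂1c = {a} + {q} + {t} + {w}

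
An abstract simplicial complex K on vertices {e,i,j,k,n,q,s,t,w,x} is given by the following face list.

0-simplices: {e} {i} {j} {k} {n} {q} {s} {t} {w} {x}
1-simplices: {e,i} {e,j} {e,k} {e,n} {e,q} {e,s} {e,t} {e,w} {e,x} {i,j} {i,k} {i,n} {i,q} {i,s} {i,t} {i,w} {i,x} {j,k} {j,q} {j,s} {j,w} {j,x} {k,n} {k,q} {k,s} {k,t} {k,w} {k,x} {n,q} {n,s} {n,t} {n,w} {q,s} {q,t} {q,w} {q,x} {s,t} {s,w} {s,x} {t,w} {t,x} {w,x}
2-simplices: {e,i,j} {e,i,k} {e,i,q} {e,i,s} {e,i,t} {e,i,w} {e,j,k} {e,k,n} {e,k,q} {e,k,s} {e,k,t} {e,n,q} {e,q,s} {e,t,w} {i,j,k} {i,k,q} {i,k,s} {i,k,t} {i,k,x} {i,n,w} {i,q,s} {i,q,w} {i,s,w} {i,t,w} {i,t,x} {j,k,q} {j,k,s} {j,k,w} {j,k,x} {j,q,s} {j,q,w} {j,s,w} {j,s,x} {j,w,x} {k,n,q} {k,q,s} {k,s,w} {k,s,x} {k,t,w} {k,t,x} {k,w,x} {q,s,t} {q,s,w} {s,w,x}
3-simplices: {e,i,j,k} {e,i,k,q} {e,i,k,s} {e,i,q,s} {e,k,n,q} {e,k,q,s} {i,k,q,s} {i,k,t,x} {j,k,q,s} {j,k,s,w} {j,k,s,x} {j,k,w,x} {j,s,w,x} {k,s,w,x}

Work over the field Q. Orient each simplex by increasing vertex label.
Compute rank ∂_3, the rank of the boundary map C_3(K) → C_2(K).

n_0=10 n_1=42 n_2=44 n_3=14  [Q]
∂1: piv[ei,ej,ek,en,eq,es,et,ew,ex] rk=9  ker:ij,ik,in,iq,is,it,iw,ix,jk,jq,js,jw,jx,kn,kq,ks,kt,kw,kx,nq,ns,nt,nw,qs,qt,qw,qx,st,sw,sx,tw,tx,wx
∂2: piv[eij,eik,eiq,eis,eit,eiw,ejk,ekn,ekq,eks,ekt,enq,eqs,etw,ikx,inw,iqw,isw,itx,jkq,jks,jkw,jkx,jqw,jsx,jwx,qst] rk=27  ker:ijk,ikq,iks,ikt,iqs,itw,jqs,jsw,knq,kqs,ksw,ksx,ktw,ktx,kwx,qsw,swx
∂3: piv[eijk,eikq,eiks,eiqs,eknq,ekqs,iktx,jkqs,jksw,jksx,jkwx,jswx] rk=12  ker:ikqs,kswx
rk∂_3=12

rank∂_3=12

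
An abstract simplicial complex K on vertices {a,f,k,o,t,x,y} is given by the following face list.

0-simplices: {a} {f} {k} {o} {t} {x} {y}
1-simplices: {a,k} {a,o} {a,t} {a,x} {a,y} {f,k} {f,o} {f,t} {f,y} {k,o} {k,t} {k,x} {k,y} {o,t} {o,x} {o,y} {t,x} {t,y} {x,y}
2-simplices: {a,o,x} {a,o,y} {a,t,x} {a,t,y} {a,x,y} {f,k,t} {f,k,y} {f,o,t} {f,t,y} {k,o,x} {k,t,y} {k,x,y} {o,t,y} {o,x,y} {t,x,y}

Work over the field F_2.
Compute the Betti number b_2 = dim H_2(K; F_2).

b_2=3

n_0=7 n_1=19 n_2=15  [Z2]
∂1: piv[ak,ao,at,ax,ay,fk] rk=6  ker:fo,ft,fy,ko,kt,kx,ky,ot,ox,oy,tx,ty,xy
∂2: piv[aox,aoy,atx,aty,axy,fkt,fky,fot,fty,kox,kxy,oty] rk=12  ker:kty,oxy,txy
b_2=(15−12)−0=3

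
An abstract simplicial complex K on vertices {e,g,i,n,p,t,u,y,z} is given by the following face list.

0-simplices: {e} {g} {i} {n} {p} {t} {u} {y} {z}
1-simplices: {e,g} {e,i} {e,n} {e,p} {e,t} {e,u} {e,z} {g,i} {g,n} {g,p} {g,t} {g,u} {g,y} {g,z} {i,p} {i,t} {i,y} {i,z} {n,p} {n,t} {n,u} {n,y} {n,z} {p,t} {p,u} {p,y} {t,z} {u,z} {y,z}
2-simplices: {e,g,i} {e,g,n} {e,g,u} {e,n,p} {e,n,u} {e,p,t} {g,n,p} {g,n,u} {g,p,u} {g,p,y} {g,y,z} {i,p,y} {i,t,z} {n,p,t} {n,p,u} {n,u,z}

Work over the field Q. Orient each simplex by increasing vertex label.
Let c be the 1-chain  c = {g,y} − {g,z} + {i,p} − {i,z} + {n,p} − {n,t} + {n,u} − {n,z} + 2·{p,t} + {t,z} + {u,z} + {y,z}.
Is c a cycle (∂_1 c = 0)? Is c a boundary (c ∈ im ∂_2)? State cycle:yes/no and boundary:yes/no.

cycle:yes boundary:no

n_0=9 n_1=29 n_2=16  [Q]
∂1: piv[eg,ei,en,ep,et,eu,ez,gy] rk=8  ker:gi,gn,gp,gt,gu,gz,ip,it,iy,iz,np,nt,nu,ny,nz,pt,pu,py,tz,uz,yz
∂2: piv[egi,egn,egu,enp,enu,ept,gnp,gpu,gpy,gyz,ipy,itz,npt,nuz] rk=14  ker:gnu,npu
∂1c = 0
c vs im∂2: residual ≠ 0 ⇒ not boundary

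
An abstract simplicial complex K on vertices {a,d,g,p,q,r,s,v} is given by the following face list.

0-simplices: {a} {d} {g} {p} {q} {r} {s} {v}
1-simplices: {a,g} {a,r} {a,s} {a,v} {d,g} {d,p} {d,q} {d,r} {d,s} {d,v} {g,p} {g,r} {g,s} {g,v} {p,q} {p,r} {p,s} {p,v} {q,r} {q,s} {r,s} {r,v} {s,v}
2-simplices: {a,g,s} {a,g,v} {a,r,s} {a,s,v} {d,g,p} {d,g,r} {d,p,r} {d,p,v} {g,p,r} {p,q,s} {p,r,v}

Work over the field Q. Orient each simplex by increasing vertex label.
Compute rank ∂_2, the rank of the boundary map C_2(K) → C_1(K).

n_0=8 n_1=23 n_2=11  [Q]
∂1: piv[ag,ar,as,av,dg,dp,dq] rk=7  ker:dr,ds,dv,gp,gr,gs,gv,pq,pr,ps,pv,qr,qs,rs,rv,sv
∂2: piv[ags,agv,ars,asv,dgp,dgr,dpr,dpv,pqs,prv] rk=10  ker:gpr
rk∂_2=10

rank∂_2=10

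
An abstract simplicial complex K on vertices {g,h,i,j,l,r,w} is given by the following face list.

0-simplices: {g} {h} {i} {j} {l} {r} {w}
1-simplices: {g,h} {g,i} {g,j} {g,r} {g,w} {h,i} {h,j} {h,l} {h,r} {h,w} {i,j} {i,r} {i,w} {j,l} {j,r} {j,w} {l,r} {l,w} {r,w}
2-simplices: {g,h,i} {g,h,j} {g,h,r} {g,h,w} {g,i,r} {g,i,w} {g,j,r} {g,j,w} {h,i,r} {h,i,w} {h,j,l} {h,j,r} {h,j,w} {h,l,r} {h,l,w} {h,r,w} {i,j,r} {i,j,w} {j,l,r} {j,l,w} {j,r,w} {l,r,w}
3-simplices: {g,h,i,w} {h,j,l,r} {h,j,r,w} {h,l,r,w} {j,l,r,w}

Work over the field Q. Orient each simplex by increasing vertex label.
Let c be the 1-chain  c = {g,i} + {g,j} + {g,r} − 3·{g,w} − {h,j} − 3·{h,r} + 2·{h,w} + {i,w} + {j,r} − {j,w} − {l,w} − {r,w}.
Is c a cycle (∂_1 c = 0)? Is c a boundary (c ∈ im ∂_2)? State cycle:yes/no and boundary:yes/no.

cycle:no boundary:no

n_0=7 n_1=19 n_2=22 n_3=5  [Q]
∂1: piv[gh,gi,gj,gr,gw,hl] rk=6  ker:hi,hj,hr,hw,ij,ir,iw,jl,jr,jw,lr,lw,rw
∂2: piv[ghi,ghj,ghr,ghw,gir,giw,gjr,gjw,hjl,hlr,hlw,hrw,ijr] rk=13  ker:hir,hiw,hjr,hjw,ijw,jlr,jlw,jrw,lrw
∂3: piv[ghiw,hjlr,hjrw,hlrw,jlrw] rk=5
∂1c = 2·{h} + {l} − 3·{w}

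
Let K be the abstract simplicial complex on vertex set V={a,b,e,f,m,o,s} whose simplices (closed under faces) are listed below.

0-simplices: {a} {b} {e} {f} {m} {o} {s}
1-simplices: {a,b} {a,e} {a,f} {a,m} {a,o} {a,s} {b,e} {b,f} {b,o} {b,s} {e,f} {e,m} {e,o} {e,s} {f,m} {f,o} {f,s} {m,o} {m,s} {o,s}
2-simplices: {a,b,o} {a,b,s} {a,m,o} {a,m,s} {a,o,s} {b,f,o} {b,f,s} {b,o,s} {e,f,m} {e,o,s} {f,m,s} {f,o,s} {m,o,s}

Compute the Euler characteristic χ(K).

χ(K)=0

n_0=7 n_1=20 n_2=13
χ=+7−20+13=0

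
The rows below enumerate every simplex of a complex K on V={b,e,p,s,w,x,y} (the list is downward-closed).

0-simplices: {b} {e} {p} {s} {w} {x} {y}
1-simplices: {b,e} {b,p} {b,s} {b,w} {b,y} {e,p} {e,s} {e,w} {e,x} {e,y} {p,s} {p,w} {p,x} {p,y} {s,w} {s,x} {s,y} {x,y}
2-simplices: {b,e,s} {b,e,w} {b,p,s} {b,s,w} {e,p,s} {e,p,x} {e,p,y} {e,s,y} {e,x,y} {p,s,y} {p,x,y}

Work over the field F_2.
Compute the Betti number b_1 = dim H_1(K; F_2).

b_1=3

n_0=7 n_1=18 n_2=11  [Z2]
∂1: piv[be,bp,bs,bw,by,ex] rk=6  ker:ep,es,ew,ey,ps,pw,px,py,sw,sx,sy,xy
∂2: piv[bes,bew,bps,bsw,eps,epx,epy,esy,exy] rk=9  ker:psy,pxy
b_1=(18−6)−9=3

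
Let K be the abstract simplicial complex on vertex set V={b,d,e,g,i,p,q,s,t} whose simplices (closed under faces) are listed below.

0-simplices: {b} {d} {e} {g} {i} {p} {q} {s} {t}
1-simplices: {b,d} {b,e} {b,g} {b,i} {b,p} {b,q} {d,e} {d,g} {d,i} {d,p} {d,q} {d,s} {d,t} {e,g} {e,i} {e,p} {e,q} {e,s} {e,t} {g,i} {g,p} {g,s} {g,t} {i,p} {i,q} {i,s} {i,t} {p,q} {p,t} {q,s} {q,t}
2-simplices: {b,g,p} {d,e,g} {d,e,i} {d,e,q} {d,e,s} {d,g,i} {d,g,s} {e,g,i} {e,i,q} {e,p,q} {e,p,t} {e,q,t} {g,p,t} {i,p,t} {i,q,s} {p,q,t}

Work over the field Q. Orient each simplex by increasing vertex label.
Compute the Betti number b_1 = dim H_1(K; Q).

n_0=9 n_1=31 n_2=16  [Q]
∂1: piv[bd,be,bg,bi,bp,bq,ds,dt] rk=8  ker:de,dg,di,dp,dq,eg,ei,ep,eq,es,et,gi,gp,gs,gt,ip,iq,is,it,pq,pt,qs,qt
∂2: piv[bgp,deg,dei,deq,des,dgi,dgs,eiq,epq,ept,eqt,gpt,ipt,iqs] rk=14  ker:egi,pqt
b_1=(31−8)−14=9

b_1=9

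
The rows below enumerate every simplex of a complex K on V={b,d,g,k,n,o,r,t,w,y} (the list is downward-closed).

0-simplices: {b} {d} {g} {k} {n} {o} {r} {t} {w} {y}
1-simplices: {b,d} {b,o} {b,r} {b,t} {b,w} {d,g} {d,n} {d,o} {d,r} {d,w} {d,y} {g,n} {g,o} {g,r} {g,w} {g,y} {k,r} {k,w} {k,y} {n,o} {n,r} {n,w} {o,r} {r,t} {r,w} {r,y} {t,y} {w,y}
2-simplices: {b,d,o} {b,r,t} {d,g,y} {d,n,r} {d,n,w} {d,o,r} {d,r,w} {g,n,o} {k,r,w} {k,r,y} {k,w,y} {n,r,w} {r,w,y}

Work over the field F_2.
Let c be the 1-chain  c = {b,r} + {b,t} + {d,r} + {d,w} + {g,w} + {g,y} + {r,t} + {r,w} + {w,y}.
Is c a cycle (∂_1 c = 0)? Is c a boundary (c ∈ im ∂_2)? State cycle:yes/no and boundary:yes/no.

cycle:yes boundary:no

n_0=10 n_1=28 n_2=13  [Z2]
∂1: piv[bd,bo,br,bt,bw,dg,dn,dy,kr] rk=9  ker:do,dr,dw,gn,go,gr,gw,gy,kw,ky,no,nr,nw,or,rt,rw,ry,ty,wy
∂2: piv[bdo,brt,dgy,dnr,dnw,dor,drw,gno,krw,kry,kwy] rk=11  ker:nrw,rwy
∂1c = 0
c vs im∂2: residual ≠ 0 ⇒ not boundary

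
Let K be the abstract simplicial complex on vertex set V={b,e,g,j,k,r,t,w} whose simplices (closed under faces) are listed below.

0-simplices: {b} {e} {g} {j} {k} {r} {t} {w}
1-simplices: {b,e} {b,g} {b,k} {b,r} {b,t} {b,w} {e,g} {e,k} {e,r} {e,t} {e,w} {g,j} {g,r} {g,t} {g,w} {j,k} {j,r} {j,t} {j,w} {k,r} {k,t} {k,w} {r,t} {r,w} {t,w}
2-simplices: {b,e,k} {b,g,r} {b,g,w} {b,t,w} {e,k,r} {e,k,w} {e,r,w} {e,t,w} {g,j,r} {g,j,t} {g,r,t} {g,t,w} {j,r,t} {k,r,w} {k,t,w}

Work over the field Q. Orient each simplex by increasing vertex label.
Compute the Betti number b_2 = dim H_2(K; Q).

n_0=8 n_1=25 n_2=15  [Q]
∂1: piv[be,bg,bk,br,bt,bw,gj] rk=7  ker:eg,ek,er,et,ew,gr,gt,gw,jk,jr,jt,jw,kr,kt,kw,rt,rw,tw
∂2: piv[bek,bgr,bgw,btw,ekr,ekw,erw,etw,gjr,gjt,grt,gtw,ktw] rk=13  ker:jrt,krw
b_2=(15−13)−0=2

b_2=2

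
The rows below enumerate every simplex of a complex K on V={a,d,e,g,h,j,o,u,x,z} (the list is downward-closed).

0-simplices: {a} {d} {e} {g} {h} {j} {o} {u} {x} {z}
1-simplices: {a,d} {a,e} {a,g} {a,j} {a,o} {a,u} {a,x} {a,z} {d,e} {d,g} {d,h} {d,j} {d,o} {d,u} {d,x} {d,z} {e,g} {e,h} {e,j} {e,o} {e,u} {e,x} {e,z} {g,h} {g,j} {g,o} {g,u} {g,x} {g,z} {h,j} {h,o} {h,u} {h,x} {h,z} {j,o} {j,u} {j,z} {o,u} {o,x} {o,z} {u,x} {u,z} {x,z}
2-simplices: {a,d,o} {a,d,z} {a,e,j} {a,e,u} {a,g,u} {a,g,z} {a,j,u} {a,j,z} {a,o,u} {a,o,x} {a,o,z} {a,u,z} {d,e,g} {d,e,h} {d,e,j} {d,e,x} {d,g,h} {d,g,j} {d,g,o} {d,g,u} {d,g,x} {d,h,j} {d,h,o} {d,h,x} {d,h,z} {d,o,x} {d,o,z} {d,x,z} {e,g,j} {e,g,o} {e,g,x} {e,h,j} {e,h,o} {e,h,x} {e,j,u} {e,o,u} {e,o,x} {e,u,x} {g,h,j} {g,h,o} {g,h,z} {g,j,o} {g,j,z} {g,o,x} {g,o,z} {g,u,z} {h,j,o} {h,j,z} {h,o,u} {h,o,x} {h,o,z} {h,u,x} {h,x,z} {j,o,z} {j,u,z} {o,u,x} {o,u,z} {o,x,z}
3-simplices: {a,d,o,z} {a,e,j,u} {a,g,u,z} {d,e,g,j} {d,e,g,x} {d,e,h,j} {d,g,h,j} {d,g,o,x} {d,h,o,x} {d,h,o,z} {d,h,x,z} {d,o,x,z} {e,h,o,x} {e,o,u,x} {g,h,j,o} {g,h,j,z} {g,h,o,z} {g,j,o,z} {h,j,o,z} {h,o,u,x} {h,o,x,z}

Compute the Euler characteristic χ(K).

χ(K)=4

n_0=10 n_1=43 n_2=58 n_3=21
χ=+10−43+58−21=4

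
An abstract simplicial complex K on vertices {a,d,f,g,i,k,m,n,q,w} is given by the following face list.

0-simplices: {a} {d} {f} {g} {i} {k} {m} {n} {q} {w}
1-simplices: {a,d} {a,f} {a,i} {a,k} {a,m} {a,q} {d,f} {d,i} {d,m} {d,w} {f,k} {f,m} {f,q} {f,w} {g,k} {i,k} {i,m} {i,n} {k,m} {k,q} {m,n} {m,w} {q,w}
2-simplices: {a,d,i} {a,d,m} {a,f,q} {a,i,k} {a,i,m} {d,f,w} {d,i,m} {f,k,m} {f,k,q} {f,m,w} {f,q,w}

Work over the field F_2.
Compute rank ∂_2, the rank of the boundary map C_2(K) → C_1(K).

rank∂_2=10

n_0=10 n_1=23 n_2=11  [Z2]
∂1: piv[ad,af,ai,ak,am,aq,dw,gk,in] rk=9  ker:df,di,dm,fk,fm,fq,fw,ik,im,km,kq,mn,mw,qw
∂2: piv[adi,adm,afq,aik,aim,dfw,fkm,fkq,fmw,fqw] rk=10  ker:dim
rk∂_2=10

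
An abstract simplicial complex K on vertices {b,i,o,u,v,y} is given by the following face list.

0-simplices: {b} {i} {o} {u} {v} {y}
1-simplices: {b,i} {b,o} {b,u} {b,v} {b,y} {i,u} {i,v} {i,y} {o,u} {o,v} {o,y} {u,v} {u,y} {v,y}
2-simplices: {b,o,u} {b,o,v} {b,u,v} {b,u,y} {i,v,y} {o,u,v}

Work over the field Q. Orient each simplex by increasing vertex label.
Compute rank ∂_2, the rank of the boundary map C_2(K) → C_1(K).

rank∂_2=5

n_0=6 n_1=14 n_2=6  [Q]
∂1: piv[bi,bo,bu,bv,by] rk=5  ker:iu,iv,iy,ou,ov,oy,uv,uy,vy
∂2: piv[bou,bov,buv,buy,ivy] rk=5  ker:ouv
rk∂_2=5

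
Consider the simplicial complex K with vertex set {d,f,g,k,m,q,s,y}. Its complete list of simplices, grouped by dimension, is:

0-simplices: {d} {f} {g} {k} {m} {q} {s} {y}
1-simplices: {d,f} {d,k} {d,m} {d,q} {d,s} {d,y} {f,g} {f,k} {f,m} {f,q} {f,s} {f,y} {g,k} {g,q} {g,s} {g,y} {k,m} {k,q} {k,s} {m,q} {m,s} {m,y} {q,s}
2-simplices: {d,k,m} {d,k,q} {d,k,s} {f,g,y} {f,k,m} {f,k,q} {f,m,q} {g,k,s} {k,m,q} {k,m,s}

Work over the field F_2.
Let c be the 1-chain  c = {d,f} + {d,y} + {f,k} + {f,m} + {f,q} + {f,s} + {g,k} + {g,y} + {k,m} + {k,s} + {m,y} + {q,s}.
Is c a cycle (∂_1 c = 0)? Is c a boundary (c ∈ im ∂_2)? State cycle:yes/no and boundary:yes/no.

cycle:no boundary:no

n_0=8 n_1=23 n_2=10  [Z2]
∂1: piv[df,dk,dm,dq,ds,dy,fg] rk=7  ker:fk,fm,fq,fs,fy,gk,gq,gs,gy,km,kq,ks,mq,ms,my,qs
∂2: piv[dkm,dkq,dks,fgy,fkm,fkq,fmq,gks,kms] rk=9  ker:kmq
∂1c = {f} + {m} + {s} + {y}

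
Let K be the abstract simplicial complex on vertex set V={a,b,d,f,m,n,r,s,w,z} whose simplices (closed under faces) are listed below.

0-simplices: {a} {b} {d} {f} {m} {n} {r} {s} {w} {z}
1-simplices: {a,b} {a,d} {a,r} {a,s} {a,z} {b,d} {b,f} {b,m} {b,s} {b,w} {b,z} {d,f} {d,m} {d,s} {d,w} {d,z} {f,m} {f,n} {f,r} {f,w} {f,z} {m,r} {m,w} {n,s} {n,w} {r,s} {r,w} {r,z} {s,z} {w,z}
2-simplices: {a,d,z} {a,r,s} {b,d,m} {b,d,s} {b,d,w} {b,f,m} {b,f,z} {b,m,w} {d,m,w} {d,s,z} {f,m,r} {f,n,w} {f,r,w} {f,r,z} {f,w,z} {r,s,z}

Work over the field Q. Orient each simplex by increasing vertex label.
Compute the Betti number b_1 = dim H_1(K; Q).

b_1=6

n_0=10 n_1=30 n_2=16  [Q]
∂1: piv[ab,ad,ar,as,az,bf,bm,bw,fn] rk=9  ker:bd,bs,bz,df,dm,ds,dw,dz,fm,fr,fw,fz,mr,mw,ns,nw,rs,rw,rz,sz,wz
∂2: piv[adz,ars,bdm,bds,bdw,bfm,bfz,bmw,dsz,fmr,fnw,frw,frz,fwz,rsz] rk=15  ker:dmw
b_1=(30−9)−15=6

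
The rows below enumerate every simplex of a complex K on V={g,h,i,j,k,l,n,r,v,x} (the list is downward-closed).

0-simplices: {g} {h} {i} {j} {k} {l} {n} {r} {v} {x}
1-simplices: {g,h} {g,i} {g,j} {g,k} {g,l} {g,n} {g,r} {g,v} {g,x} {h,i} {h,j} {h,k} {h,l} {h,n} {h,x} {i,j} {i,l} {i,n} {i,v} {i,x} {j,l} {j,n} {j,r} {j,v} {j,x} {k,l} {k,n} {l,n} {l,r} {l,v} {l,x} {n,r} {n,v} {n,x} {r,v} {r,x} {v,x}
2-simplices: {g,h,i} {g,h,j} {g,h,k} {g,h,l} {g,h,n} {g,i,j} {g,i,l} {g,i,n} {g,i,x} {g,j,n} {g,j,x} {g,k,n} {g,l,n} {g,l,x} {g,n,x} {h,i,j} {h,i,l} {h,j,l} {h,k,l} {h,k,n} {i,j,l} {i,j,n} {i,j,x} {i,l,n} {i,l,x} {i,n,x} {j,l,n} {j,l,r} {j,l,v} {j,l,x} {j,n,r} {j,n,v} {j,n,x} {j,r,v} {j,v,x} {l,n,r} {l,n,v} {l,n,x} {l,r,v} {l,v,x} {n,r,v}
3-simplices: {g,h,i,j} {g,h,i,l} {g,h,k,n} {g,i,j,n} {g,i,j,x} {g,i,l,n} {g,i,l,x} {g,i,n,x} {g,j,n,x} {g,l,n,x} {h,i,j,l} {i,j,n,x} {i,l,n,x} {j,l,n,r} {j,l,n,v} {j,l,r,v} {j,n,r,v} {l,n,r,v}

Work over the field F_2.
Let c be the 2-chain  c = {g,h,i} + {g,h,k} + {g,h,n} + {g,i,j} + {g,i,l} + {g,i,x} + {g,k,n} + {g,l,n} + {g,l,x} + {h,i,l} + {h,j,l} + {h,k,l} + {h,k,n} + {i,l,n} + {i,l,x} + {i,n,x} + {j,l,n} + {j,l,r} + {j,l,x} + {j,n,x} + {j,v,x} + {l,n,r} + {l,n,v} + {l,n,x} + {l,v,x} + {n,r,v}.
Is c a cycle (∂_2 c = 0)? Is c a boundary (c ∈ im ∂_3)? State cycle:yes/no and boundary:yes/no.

cycle:no boundary:no

n_0=10 n_1=37 n_2=41 n_3=18  [Z2]
∂1: piv[gh,gi,gj,gk,gl,gn,gr,gv,gx] rk=9  ker:hi,hj,hk,hl,hn,hx,ij,il,in,iv,ix,jl,jn,jr,jv,jx,kl,kn,ln,lr,lv,lx,nr,nv,nx,rv,rx,vx
∂2: piv[ghi,ghj,ghk,ghl,ghn,gij,gil,gin,gix,gjn,gjx,gkn,gln,glx,gnx,hjl,hkl,jlr,jlv,jnr,jnv,jrv,jvx] rk=23  ker:hij,hil,hkn,ijl,ijn,ijx,iln,ilx,inx,jln,jlx,jnx,lnr,lnv,lnx,lrv,lvx,nrv
∂3: piv[ghij,ghil,ghkn,gijn,gijx,giln,gilx,ginx,gjnx,glnx,hijl,jlnr,jlnv,jlrv,jnrv] rk=15  ker:ijnx,ilnx,lnrv
∂2c = {g,h} + {g,j} + {g,l} + {g,n} + {h,j} + {h,k} + {h,l} + {i,j} + {i,x} + {j,r} + {j,v} + {j,x} + {k,l} + {l,x} + {n,x} + {r,v}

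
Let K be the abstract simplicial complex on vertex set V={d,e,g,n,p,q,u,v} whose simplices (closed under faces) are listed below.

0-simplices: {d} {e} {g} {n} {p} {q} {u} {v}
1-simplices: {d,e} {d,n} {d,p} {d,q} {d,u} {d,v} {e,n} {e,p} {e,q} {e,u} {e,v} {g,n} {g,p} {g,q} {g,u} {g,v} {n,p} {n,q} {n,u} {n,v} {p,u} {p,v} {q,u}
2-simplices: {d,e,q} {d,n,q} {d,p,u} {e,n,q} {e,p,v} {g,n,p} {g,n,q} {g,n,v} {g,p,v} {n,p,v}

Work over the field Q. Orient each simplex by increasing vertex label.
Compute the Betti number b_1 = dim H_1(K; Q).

b_1=7

n_0=8 n_1=23 n_2=10  [Q]
∂1: piv[de,dn,dp,dq,du,dv,gn] rk=7  ker:en,ep,eq,eu,ev,gp,gq,gu,gv,np,nq,nu,nv,pu,pv,qu
∂2: piv[deq,dnq,dpu,enq,epv,gnp,gnq,gnv,gpv] rk=9  ker:npv
b_1=(23−7)−9=7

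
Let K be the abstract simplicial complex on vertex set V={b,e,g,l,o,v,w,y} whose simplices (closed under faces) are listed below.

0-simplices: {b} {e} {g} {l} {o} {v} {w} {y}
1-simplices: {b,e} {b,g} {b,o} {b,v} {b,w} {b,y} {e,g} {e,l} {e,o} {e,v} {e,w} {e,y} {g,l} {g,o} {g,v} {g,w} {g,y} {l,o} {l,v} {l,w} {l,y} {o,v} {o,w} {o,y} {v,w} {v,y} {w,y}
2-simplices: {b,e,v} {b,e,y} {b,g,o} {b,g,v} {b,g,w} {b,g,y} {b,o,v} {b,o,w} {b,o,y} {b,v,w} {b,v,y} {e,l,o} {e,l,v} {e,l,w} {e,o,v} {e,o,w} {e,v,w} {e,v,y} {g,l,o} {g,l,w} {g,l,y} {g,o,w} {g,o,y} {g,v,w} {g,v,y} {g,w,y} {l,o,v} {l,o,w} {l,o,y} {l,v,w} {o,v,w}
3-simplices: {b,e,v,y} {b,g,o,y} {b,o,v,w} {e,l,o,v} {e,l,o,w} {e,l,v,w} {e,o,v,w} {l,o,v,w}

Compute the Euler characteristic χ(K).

χ(K)=4

n_0=8 n_1=27 n_2=31 n_3=8
χ=+8−27+31−8=4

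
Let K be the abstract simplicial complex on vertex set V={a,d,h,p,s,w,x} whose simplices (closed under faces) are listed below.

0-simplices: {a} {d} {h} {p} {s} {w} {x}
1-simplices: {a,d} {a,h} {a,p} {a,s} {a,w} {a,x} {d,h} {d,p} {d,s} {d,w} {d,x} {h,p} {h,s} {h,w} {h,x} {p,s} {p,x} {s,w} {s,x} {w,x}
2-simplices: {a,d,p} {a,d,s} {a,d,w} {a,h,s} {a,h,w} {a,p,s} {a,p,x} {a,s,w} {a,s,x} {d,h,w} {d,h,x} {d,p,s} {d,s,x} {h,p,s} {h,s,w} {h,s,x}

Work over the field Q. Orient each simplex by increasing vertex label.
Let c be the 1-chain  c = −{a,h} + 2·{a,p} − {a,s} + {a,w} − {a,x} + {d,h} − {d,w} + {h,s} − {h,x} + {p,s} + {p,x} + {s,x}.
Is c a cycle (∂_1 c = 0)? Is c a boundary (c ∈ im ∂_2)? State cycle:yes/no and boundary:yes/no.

n_0=7 n_1=20 n_2=16  [Q]
∂1: piv[ad,ah,ap,as,aw,ax] rk=6  ker:dh,dp,ds,dw,dx,hp,hs,hw,hx,ps,px,sw,sx,wx
∂2: piv[adp,ads,adw,ahs,ahw,aps,apx,asw,asx,dhw,dhx,dsx,hps] rk=13  ker:dps,hsw,hsx
∂1c = 0
c vs im∂2: reduces to 0 ⇒ boundary

cycle:yes boundary:yes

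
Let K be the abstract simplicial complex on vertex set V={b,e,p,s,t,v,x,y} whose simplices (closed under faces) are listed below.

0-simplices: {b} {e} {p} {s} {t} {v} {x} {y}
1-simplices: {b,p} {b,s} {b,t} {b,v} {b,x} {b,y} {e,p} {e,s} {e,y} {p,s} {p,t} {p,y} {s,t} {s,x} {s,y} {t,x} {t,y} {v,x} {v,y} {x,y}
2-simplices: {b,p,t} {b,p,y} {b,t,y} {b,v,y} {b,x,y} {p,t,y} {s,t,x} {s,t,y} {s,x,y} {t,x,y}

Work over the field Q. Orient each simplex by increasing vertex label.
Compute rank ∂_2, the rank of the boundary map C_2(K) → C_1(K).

rank∂_2=8

n_0=8 n_1=20 n_2=10  [Q]
∂1: piv[bp,bs,bt,bv,bx,by,ep] rk=7  ker:es,ey,ps,pt,py,st,sx,sy,tx,ty,vx,vy,xy
∂2: piv[bpt,bpy,bty,bvy,bxy,stx,sty,sxy] rk=8  ker:pty,txy
rk∂_2=8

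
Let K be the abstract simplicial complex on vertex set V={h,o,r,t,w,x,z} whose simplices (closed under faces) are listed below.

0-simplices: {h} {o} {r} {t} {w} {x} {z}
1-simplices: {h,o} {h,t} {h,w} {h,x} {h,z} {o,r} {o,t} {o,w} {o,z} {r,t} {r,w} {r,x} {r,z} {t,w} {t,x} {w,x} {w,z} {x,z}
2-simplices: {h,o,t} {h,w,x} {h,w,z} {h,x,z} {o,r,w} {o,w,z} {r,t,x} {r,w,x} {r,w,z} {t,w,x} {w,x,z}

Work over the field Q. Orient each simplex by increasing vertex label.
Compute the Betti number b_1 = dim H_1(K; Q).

n_0=7 n_1=18 n_2=11  [Q]
∂1: piv[ho,ht,hw,hx,hz,or] rk=6  ker:ot,ow,oz,rt,rw,rx,rz,tw,tx,wx,wz,xz
∂2: piv[hot,hwx,hwz,hxz,orw,owz,rtx,rwx,rwz,twx] rk=10  ker:wxz
b_1=(18−6)−10=2

b_1=2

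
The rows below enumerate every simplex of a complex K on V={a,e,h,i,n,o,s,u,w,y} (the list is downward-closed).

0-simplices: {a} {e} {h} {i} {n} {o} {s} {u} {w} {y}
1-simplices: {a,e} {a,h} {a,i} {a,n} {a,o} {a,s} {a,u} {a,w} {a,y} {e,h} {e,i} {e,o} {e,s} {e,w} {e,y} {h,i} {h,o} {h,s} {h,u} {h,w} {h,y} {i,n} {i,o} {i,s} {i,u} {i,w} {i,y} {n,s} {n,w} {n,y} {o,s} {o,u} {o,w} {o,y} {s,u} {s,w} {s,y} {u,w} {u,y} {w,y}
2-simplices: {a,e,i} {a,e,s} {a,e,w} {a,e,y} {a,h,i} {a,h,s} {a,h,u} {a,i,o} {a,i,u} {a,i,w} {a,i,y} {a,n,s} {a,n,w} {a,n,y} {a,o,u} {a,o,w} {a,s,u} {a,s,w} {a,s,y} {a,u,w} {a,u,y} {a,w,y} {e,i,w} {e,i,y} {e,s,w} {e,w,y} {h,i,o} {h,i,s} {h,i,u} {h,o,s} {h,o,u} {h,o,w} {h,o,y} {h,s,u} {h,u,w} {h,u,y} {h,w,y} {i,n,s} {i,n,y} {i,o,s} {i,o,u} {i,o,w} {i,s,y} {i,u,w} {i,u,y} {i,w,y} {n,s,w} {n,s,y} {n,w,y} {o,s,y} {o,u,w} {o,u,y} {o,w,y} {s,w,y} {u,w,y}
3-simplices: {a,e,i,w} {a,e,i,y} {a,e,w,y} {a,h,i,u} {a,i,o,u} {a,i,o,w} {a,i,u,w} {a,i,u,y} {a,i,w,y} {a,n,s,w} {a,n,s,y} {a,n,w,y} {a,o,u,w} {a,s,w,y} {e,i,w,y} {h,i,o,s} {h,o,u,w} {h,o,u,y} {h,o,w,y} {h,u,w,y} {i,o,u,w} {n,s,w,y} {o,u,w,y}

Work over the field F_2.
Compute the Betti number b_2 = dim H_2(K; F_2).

n_0=10 n_1=40 n_2=55 n_3=23  [Z2]
∂1: piv[ae,ah,ai,an,ao,as,au,aw,ay] rk=9  ker:eh,ei,eo,es,ew,ey,hi,ho,hs,hu,hw,hy,in,io,is,iu,iw,iy,ns,nw,ny,os,ou,ow,oy,su,sw,sy,uw,uy,wy
∂2: piv[aei,aes,aew,aey,ahi,ahs,ahu,aio,aiu,aiw,aiy,ans,anw,any,aou,aow,asu,asw,asy,auw,auy,awy,hio,his,hos,how,hoy,huy,ins] rk=29  ker:eiw,eiy,esw,ewy,hiu,hou,hsu,huw,hwy,iny,ios,iou,iow,isy,iuw,iuy,iwy,nsw,nsy,nwy,osy,ouw,ouy,owy,swy,uwy
∂3: piv[aeiw,aeiy,aewy,ahiu,aiou,aiow,aiuw,aiuy,aiwy,answ,ansy,anwy,aouw,aswy,hios,houw,houy,howy,huwy] rk=19  ker:eiwy,iouw,nswy,ouwy
b_2=(55−29)−19=7

b_2=7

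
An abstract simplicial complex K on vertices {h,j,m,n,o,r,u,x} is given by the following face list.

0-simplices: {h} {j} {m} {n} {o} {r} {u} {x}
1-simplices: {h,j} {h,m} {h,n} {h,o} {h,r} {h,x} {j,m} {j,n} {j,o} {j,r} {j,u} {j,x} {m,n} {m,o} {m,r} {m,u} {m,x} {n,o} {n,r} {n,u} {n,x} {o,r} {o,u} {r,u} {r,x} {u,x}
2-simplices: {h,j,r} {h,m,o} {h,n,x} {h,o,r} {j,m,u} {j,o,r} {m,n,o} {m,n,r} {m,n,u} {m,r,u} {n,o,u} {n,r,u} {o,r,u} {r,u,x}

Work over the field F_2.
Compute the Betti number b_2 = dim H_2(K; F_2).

n_0=8 n_1=26 n_2=14  [Z2]
∂1: piv[hj,hm,hn,ho,hr,hx,ju] rk=7  ker:jm,jn,jo,jr,jx,mn,mo,mr,mu,mx,no,nr,nu,nx,or,ou,ru,rx,ux
∂2: piv[hjr,hmo,hnx,hor,jmu,jor,mno,mnr,mnu,mru,nou,oru,rux] rk=13  ker:nru
b_2=(14−13)−0=1

b_2=1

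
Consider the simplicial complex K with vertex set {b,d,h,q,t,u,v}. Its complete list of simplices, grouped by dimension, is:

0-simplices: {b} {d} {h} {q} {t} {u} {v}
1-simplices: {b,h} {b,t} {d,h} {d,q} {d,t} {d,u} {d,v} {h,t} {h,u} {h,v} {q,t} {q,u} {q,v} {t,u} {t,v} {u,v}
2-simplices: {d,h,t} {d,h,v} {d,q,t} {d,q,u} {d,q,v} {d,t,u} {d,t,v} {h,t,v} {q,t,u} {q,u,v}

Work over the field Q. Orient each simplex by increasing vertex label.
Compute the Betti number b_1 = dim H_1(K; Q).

n_0=7 n_1=16 n_2=10  [Q]
∂1: piv[bh,bt,dh,dq,du,dv] rk=6  ker:dt,ht,hu,hv,qt,qu,qv,tu,tv,uv
∂2: piv[dht,dhv,dqt,dqu,dqv,dtu,dtv,quv] rk=8  ker:htv,qtu
b_1=(16−6)−8=2

b_1=2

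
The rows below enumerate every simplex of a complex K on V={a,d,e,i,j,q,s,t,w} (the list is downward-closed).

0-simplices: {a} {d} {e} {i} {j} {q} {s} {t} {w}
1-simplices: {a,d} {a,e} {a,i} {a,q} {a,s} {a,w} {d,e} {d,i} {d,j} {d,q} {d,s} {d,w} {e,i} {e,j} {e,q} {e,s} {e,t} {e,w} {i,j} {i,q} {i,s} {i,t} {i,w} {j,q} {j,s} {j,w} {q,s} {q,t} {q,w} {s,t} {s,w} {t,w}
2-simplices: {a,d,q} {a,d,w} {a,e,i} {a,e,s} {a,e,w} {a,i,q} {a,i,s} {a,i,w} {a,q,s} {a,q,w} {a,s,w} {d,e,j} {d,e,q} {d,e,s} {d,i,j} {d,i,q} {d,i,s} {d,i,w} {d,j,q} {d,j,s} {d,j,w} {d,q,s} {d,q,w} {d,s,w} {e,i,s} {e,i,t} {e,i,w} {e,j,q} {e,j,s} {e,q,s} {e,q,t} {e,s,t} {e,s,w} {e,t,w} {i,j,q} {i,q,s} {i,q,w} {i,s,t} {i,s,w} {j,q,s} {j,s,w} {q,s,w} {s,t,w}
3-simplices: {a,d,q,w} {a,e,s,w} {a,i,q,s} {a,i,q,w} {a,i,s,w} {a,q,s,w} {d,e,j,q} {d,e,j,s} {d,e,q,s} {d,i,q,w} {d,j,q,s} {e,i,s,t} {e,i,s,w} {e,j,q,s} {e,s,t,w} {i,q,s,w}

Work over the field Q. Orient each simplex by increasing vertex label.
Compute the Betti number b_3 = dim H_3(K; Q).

b_3=2

n_0=9 n_1=32 n_2=43 n_3=16  [Q]
∂1: piv[ad,ae,ai,aq,as,aw,dj,et] rk=8  ker:de,di,dq,ds,dw,ei,ej,eq,es,ew,ij,iq,is,it,iw,jq,js,jw,qs,qt,qw,st,sw,tw
∂2: piv[adq,adw,aei,aes,aew,aiq,ais,aiw,aqs,aqw,asw,dej,deq,des,dij,diq,dis,djq,djs,djw,eit,eqt,est,etw] rk=24  ker:diw,dqs,dqw,dsw,eis,eiw,ejq,ejs,eqs,esw,ijq,iqs,iqw,ist,isw,jqs,jsw,qsw,stw
∂3: piv[adqw,aesw,aiqs,aiqw,aisw,aqsw,dejq,dejs,deqs,diqw,djqs,eist,eisw,estw] rk=14  ker:ejqs,iqsw
b_3=(16−14)−0=2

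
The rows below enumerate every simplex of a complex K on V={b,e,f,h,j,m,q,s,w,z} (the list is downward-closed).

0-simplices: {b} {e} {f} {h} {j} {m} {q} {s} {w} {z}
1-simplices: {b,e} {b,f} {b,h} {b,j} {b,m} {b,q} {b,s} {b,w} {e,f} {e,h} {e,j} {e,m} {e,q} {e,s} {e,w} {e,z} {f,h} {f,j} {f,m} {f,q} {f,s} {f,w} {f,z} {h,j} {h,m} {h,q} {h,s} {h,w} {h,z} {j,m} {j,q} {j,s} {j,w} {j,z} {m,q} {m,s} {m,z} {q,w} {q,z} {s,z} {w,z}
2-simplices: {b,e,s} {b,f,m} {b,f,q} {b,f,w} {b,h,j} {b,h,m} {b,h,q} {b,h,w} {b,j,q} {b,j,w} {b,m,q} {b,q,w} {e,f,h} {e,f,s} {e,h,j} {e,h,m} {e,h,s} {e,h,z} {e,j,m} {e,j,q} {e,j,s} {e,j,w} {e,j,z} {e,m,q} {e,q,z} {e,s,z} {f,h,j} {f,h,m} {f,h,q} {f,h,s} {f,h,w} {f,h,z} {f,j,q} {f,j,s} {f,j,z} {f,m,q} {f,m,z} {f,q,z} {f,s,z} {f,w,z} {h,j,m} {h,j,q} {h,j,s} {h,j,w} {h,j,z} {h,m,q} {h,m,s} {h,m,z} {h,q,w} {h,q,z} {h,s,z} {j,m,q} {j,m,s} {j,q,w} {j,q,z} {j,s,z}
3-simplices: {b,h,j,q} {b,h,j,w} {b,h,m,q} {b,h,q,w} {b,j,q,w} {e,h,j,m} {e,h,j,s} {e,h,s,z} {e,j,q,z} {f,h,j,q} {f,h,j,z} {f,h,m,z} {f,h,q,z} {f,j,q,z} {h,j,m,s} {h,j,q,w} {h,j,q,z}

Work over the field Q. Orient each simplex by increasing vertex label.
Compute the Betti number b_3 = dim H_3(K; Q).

n_0=10 n_1=41 n_2=56 n_3=17  [Q]
∂1: piv[be,bf,bh,bj,bm,bq,bs,bw,ez] rk=9  ker:ef,eh,ej,em,eq,es,ew,fh,fj,fm,fq,fs,fw,fz,hj,hm,hq,hs,hw,hz,jm,jq,js,jw,jz,mq,ms,mz,qw,qz,sz,wz
∂2: piv[bes,bfm,bfq,bfw,bhj,bhm,bhq,bhw,bjq,bjw,bmq,bqw,efh,efs,ehj,ehm,ehs,ehz,ejm,ejq,ejs,ejw,ejz,eqz,esz,fhj,fhm,fhz,fmz,fwz,hms] rk=31  ker:emq,fhq,fhs,fhw,fjq,fjs,fjz,fmq,fqz,fsz,hjm,hjq,hjs,hjw,hjz,hmq,hmz,hqw,hqz,hsz,jmq,jms,jqw,jqz,jsz
∂3: piv[bhjq,bhjw,bhmq,bhqw,bjqw,ehjm,ehjs,ehsz,ejqz,fhjq,fhjz,fhmz,fhqz,fjqz,hjms] rk=15  ker:hjqw,hjqz
b_3=(17−15)−0=2

b_3=2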